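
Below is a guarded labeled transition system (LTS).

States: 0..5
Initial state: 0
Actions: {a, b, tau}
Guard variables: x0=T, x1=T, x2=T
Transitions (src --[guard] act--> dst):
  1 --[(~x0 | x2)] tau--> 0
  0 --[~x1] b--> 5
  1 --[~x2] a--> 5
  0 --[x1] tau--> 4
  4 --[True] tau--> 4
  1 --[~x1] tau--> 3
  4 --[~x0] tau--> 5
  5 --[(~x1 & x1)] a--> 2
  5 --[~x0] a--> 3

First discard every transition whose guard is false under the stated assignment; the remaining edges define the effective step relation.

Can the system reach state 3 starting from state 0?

3 transition(s) survive guard evaluation.
Layer 0: {0}
Layer 1: {4}  cumulative {0,4}
Reach set: {0,4}

Answer: UNREACHABLE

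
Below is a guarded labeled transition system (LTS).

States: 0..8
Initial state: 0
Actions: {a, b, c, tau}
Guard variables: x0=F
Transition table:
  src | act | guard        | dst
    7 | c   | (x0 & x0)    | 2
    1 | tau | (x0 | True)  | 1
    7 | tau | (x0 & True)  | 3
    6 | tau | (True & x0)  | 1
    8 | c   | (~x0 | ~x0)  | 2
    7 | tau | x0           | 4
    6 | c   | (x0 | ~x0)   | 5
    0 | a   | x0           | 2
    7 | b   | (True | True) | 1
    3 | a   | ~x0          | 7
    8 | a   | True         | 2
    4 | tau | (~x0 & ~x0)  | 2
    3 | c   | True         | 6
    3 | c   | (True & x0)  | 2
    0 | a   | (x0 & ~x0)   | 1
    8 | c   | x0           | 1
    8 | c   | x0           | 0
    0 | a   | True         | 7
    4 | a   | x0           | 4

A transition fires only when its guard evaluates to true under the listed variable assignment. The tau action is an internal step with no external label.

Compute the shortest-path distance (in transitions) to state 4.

Answer: UNREACHABLE

Analysis:
BFS to 4:
  Layer 0: {0}
  Layer 1: {7}
  Layer 2: {1}
4 never appears.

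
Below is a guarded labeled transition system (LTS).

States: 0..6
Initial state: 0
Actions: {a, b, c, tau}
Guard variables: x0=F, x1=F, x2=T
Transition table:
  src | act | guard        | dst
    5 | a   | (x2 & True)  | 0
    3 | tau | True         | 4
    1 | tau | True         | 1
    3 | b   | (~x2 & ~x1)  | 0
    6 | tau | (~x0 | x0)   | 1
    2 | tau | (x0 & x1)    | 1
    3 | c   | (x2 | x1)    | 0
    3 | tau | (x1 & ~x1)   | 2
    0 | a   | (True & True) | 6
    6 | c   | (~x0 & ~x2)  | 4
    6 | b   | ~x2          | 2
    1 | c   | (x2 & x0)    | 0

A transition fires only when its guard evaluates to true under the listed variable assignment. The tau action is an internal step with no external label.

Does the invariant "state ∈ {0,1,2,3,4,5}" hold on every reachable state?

Answer: INVARIANT VIOLATED at state 6

Trace:
Allowed set {0,1,2,3,4,5}
Reach set: {0,1,6}
  0: ok
  1: ok
  6: ✗ unsafe
reach 6 via a — violates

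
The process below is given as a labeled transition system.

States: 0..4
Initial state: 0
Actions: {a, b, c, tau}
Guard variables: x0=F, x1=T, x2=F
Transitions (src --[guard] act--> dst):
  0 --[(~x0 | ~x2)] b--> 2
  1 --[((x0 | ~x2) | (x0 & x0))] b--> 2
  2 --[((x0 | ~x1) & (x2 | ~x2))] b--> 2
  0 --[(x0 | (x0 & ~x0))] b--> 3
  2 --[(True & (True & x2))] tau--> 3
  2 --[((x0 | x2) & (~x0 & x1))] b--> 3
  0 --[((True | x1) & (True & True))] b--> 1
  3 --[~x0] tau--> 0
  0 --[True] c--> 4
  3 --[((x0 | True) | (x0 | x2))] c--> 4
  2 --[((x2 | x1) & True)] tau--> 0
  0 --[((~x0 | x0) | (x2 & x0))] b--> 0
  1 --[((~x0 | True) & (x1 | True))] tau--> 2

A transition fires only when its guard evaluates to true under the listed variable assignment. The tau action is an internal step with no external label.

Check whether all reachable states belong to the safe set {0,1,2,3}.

Answer: INVARIANT VIOLATED at state 4

Trace:
Allowed set {0,1,2,3}
Reachable = {0,1,2,4}
  0: ✓
  1: ✓
  2: ✓
  4: VIOLATES
reach 4 via c — violates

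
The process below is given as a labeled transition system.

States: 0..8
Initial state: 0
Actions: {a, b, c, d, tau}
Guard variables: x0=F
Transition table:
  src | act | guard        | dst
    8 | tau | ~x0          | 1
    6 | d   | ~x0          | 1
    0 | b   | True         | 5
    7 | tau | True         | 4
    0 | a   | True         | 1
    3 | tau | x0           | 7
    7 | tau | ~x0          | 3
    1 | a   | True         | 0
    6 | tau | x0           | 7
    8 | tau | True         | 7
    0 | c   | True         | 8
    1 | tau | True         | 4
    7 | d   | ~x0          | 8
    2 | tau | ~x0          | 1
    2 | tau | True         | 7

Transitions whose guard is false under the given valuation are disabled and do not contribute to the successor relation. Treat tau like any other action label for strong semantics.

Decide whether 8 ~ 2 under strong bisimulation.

Answer: BISIMILAR

Working:
Bisimulation quotient by refinement:
  P[0] = {{0,1,2,3,4,5,6,7,8}}
  P[1] = {{0},{1},{2,8},{3,4,5},{6},{7}}
6 equivalence class(es) (converged in 2)
[8]={2,8}  [2]={2,8}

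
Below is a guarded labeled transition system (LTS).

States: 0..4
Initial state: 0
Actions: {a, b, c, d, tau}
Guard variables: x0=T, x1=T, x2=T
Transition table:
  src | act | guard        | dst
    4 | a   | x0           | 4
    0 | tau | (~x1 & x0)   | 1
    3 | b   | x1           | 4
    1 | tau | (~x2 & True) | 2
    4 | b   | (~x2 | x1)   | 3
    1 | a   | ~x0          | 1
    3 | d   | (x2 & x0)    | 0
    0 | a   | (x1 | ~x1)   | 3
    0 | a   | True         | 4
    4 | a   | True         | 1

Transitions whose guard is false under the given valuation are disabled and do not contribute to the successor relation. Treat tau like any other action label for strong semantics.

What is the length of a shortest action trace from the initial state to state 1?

Layered search for 1:
  depth 0: {0}
  depth 1: {3,4}
  depth 2: {1}
1 enters at depth 2; path a·a

Answer: 2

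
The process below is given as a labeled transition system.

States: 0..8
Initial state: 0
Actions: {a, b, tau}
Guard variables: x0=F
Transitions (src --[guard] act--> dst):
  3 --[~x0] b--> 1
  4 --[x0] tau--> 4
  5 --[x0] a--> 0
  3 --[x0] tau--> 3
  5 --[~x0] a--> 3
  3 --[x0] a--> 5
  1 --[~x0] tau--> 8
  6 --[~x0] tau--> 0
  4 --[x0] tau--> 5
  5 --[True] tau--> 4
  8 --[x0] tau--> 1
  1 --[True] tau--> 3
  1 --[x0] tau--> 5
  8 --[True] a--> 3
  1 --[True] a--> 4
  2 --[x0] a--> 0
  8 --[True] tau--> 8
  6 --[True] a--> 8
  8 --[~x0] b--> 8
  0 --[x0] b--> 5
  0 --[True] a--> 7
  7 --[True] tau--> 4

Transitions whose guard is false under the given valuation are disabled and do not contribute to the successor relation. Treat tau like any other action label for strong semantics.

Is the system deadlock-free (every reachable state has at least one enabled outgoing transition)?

R = {0,4,7}
  0: a→7  [deg 1]
  4: ∅  [no exit]
  7: tau→4  [deg 1]
trace reaching 4: a·tau

Answer: DEADLOCK at state 4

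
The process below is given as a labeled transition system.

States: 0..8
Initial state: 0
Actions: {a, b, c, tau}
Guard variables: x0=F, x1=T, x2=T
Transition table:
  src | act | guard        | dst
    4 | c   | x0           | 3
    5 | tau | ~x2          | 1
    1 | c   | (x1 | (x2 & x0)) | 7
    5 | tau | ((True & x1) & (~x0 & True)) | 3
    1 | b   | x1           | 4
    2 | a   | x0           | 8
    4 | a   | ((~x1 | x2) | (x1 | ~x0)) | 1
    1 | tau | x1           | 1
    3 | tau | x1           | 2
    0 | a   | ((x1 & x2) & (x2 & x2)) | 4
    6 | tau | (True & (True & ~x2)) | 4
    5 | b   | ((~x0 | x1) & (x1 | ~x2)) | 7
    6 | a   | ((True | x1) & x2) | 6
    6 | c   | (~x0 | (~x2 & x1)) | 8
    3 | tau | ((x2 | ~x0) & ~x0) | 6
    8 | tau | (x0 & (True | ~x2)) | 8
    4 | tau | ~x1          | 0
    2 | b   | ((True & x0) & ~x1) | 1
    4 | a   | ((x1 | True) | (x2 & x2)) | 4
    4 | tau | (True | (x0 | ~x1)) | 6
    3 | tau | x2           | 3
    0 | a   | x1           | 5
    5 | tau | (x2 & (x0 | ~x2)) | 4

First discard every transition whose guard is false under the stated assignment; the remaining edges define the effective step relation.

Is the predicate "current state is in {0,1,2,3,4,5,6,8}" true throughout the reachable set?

Allowed set {0,1,2,3,4,5,6,8}
Reachable = {0,1,2,3,4,5,6,7,8}
  0: ✓
  1: ✓
  2: ✓
  3: ✓
  4: ✓
  5: ✓
  6: ✓
  7: ✗ unsafe
  8: ✓
witness against invariant: a·b → 7

Answer: INVARIANT VIOLATED at state 7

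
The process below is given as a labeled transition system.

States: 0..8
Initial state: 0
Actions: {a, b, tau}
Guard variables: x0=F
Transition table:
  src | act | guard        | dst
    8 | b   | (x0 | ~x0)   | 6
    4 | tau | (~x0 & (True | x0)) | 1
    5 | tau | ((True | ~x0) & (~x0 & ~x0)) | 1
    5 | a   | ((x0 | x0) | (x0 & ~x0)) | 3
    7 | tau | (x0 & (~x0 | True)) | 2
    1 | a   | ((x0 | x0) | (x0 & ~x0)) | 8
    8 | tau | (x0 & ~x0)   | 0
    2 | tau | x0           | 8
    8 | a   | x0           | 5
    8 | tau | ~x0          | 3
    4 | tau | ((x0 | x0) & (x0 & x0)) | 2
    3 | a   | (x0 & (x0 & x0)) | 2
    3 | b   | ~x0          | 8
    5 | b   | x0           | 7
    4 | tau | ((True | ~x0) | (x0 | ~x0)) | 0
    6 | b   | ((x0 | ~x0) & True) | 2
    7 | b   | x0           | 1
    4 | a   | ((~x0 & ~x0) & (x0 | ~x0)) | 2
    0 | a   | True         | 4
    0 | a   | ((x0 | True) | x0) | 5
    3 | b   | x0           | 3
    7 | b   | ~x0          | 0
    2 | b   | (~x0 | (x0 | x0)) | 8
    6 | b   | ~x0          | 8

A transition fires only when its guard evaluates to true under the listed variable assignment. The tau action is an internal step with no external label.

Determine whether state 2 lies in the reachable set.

Guard filter leaves 13 enabled edge(s).
Layer 0: {0}
Layer 1: {4,5}  now seen {0,4,5}
Layer 2: {1,2}  now seen {0,1,2,4,5}
Layer 3: {8}  now seen {0,1,2,4,5,8}
Layer 4: {3,6}  now seen {0,1,2,3,4,5,6,8}
Reachable = {0,1,2,3,4,5,6,8}
Path to 2: a·a

Answer: REACHABLE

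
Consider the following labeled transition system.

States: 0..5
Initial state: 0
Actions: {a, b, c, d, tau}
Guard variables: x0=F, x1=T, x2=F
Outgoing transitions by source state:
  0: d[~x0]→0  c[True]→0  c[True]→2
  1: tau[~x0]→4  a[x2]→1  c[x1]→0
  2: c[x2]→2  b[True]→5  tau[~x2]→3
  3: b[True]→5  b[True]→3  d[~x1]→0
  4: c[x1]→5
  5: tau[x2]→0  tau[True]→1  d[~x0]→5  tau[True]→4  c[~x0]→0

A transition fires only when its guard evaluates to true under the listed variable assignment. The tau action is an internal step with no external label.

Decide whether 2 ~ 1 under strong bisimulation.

Bisimulation quotient by refinement:
  π0 = {{0,1,2,3,4,5}}
  π1 = {{0},{1},{2},{3},{4},{5}}
6 equivalence class(es) (converged in 2)
2∈{2}, 1∈{1}

Answer: NOT BISIMILAR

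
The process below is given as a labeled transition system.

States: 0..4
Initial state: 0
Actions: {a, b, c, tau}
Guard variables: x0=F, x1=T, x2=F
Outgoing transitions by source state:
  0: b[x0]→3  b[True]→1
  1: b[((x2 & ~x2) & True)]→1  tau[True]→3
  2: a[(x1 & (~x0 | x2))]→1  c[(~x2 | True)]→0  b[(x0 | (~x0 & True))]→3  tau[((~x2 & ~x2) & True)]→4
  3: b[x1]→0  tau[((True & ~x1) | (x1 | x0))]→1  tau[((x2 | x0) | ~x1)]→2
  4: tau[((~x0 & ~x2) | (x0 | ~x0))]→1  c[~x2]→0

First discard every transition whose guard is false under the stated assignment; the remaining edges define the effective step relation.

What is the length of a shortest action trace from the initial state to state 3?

Answer: 2

Analysis:
Breadth-first toward 3:
  Layer 0: {0}
  Layer 1: {1}
  Layer 2: {3}
3 enters at depth 2; path b·tau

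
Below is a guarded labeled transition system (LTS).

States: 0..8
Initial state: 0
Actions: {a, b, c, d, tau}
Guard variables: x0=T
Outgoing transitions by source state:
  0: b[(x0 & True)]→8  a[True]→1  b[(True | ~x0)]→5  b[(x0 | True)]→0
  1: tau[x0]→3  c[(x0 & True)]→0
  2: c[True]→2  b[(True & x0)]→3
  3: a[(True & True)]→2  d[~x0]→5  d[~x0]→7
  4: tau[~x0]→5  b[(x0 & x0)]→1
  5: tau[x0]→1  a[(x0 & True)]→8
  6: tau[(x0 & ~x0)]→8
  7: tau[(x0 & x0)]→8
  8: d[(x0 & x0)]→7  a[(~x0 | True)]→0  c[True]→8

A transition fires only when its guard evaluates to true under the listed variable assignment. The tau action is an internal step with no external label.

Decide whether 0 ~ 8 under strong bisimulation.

Answer: NOT BISIMILAR

Trace:
Refine partition for ~:
  P[0] = {{0,1,2,3,4,5,6,7,8}}
  P[1] = {{0},{1},{2},{3},{4},{5},{6},{7},{8}}
9 equivalence class(es) (converged in 2)
[0]={0}  [8]={8}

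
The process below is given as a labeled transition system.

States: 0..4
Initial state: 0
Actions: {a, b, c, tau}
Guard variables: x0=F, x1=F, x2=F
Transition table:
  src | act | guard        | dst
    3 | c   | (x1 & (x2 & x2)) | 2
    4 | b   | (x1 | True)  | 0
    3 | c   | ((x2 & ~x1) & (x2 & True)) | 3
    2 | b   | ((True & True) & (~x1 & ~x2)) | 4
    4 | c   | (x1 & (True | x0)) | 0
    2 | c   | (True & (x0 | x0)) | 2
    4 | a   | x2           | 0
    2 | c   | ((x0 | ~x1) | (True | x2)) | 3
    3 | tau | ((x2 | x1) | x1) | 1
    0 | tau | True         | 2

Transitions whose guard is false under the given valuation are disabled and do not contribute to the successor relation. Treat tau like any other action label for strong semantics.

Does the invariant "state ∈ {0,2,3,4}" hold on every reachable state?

Safe = {0,2,3,4}
Reach set: {0,2,3,4}
  0: ✓
  2: ✓
  3: ✓
  4: ✓

Answer: INVARIANT HOLDS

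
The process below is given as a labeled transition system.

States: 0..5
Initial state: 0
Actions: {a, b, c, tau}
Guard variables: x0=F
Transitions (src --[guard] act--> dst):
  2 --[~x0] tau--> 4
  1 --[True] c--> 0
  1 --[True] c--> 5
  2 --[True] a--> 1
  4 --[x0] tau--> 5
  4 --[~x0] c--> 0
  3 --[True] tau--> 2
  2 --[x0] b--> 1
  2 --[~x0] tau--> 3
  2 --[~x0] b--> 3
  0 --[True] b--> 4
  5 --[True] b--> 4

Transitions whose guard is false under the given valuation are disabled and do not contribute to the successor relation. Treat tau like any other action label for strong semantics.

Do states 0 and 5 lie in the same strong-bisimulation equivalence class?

Answer: BISIMILAR

Working:
Bisimulation quotient by refinement:
  π0 = {{0,1,2,3,4,5}}
  π1 = {{0,5},{1,4},{2},{3}}
4 equivalence class(es) (converged in 2)
[0]={0,5}  [5]={0,5}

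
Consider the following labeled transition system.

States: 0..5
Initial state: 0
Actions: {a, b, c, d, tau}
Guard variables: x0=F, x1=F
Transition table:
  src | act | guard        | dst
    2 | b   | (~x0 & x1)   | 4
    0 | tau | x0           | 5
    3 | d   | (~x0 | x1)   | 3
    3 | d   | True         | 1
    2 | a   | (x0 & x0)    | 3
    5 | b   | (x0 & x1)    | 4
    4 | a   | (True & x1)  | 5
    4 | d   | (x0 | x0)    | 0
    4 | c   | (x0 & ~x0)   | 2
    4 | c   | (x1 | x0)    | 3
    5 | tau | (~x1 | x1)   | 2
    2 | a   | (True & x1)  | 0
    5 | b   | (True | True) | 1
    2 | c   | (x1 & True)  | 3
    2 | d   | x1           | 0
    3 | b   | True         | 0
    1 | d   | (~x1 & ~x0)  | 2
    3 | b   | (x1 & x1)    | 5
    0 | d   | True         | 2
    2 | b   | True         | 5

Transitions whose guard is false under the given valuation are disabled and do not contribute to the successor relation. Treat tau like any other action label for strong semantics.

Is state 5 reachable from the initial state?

8 transition(s) survive guard evaluation.
L0 = {0}
L1 = {2}  cumulative {0,2}
L2 = {5}  cumulative {0,2,5}
L3 = {1}  cumulative {0,1,2,5}
Reachable = {0,1,2,5}
trace reaching 5: d·b

Answer: REACHABLE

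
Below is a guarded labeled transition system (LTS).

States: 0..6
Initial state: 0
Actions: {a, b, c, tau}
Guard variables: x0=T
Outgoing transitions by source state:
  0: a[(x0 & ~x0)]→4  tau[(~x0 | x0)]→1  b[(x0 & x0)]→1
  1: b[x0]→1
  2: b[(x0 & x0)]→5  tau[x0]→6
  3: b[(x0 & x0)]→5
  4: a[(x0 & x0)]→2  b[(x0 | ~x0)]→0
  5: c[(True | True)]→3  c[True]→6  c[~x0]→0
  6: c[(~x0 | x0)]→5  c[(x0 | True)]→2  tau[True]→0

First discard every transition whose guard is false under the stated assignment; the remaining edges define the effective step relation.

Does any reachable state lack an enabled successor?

R = {0,1}
  0: b→1  tau→1  [2 exit(s)]
  1: b→1  [1 exit(s)]

Answer: DEADLOCK-FREE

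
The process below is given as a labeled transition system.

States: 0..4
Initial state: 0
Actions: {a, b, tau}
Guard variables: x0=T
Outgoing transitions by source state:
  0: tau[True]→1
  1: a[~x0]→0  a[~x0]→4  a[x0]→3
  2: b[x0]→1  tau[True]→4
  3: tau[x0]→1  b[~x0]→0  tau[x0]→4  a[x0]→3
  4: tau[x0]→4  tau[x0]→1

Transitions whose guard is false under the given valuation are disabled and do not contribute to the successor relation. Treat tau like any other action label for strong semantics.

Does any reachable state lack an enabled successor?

R = {0,1,3,4}
  0: tau→1  [1 exit(s)]
  1: a→3  [1 exit(s)]
  3: a→3  tau→1  tau→4  [3 exit(s)]
  4: tau→1  tau→4  [2 exit(s)]

Answer: DEADLOCK-FREE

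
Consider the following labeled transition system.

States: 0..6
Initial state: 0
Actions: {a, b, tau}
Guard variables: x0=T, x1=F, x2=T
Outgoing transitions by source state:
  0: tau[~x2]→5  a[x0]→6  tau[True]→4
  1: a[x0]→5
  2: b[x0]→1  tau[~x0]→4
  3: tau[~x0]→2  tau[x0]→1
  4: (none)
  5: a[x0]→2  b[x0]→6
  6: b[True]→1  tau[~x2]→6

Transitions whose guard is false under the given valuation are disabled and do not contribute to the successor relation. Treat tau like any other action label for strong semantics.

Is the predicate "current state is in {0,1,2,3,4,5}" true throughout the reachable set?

Inv-set: {0,1,2,3,4,5}
Reach set: {0,1,2,4,5,6}
  0: ✓
  1: ✓
  2: ✓
  4: ✓
  5: ✓
  6: VIOLATES
counterexample path to 6: a

Answer: INVARIANT VIOLATED at state 6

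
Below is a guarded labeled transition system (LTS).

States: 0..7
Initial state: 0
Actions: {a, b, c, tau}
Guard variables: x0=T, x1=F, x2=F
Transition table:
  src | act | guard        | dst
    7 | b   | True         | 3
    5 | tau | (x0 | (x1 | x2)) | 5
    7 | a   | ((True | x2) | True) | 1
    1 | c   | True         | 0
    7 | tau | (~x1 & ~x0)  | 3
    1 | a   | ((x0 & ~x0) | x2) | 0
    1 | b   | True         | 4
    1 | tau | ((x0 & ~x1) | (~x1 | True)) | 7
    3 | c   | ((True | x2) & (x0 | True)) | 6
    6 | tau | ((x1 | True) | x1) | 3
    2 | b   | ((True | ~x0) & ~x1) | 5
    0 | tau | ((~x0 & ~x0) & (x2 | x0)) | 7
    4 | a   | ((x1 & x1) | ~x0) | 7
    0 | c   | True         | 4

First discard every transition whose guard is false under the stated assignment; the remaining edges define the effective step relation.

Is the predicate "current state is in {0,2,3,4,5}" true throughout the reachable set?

Allowed set {0,2,3,4,5}
Reach set: {0,4}
  0: ✓
  4: ✓

Answer: INVARIANT HOLDS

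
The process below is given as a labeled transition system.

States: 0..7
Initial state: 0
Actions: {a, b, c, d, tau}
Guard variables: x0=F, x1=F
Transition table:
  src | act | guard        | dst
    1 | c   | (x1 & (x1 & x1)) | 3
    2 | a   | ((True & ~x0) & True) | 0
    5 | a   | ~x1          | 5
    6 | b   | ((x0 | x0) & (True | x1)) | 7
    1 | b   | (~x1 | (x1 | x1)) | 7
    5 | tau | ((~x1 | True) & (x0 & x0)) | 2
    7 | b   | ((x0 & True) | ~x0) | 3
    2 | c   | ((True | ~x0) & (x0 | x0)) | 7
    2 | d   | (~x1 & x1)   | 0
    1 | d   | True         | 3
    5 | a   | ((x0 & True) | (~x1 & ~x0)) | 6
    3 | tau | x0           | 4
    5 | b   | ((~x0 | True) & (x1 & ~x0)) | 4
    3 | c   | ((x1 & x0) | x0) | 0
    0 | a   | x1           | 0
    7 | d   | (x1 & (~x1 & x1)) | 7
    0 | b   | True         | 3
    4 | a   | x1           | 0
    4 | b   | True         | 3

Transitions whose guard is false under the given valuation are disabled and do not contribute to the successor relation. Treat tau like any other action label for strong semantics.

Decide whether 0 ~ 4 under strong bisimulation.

Bisimulation quotient by refinement:
  π0 = {{0,1,2,3,4,5,6,7}}
  π1 = {{0,4,7},{1},{2,5},{3,6}}
  π2 = {{0,4,7},{1},{2},{3,6},{5}}
5 equivalence class(es) (converged in 3)
class of 0: {0,4,7}; class of 4: {0,4,7}

Answer: BISIMILAR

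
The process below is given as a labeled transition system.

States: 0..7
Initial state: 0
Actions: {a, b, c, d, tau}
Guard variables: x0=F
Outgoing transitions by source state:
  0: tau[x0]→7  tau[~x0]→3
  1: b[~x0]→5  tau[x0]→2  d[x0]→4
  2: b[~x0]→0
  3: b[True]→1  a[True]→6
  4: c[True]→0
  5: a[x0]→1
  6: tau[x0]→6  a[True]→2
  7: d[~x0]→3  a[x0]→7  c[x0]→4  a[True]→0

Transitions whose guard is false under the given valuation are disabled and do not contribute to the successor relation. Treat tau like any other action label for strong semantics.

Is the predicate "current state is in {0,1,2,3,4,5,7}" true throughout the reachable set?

Answer: INVARIANT VIOLATED at state 6

Trace:
Inv-set: {0,1,2,3,4,5,7}
Reachable = {0,1,2,3,5,6}
  0: ok
  1: ok
  2: ok
  3: ok
  5: ok
  6: VIOLATES
counterexample path to 6: tau·a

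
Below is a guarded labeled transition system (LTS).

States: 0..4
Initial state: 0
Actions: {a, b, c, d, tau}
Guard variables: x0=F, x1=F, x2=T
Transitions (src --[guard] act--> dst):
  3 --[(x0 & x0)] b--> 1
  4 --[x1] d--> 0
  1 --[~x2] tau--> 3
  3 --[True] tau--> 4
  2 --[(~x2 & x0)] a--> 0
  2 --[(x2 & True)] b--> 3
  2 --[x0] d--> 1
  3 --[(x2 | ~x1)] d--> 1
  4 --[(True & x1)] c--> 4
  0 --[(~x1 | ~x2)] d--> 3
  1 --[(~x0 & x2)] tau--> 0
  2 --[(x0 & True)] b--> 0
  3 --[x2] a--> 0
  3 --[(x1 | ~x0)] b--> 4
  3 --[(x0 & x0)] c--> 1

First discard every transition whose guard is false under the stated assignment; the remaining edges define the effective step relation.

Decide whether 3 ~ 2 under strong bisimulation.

Answer: NOT BISIMILAR

Working:
Compute ~ classes (split until stable):
  π0 = {{0,1,2,3,4}}
  π1 = {{0},{1},{2},{3},{4}}
Fixed point at round 2; 5 class(es).
class of 3: {3}; class of 2: {2}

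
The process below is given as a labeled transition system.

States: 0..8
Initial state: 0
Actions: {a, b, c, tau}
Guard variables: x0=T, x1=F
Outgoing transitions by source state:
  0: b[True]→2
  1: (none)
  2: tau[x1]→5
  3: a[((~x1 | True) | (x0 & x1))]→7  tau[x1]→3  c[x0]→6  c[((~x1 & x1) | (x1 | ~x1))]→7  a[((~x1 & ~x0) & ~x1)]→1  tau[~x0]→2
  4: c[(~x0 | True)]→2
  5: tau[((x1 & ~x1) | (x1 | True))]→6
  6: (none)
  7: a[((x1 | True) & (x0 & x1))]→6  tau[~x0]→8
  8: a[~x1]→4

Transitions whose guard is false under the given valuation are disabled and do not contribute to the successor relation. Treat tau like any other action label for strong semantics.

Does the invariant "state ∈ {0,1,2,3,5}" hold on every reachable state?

Allowed set {0,1,2,3,5}
R = {0,2}
  0: safe
  2: safe

Answer: INVARIANT HOLDS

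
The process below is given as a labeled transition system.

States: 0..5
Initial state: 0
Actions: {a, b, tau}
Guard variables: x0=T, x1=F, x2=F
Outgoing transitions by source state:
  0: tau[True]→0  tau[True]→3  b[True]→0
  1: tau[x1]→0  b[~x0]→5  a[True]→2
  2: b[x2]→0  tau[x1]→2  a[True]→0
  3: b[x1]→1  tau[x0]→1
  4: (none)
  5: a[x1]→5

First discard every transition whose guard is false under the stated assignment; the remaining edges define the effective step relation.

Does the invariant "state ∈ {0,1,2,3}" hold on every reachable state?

Answer: INVARIANT HOLDS

Working:
Allowed set {0,1,2,3}
R = {0,1,2,3}
  0: ✓
  1: ✓
  2: ✓
  3: ✓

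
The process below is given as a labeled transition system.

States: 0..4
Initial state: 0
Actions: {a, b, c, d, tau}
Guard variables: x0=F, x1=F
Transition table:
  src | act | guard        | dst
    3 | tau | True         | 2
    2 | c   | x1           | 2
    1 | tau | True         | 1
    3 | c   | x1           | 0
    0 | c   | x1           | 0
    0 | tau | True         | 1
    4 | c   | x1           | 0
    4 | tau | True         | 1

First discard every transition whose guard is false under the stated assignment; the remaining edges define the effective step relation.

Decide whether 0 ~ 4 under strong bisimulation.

Answer: BISIMILAR

Analysis:
Refine partition for ~:
  π0 = {{0,1,2,3,4}}
  π1 = {{0,1,3,4},{2}}
  π2 = {{0,1,4},{2},{3}}
Fixed point at round 3; 3 class(es).
class of 0: {0,1,4}; class of 4: {0,1,4}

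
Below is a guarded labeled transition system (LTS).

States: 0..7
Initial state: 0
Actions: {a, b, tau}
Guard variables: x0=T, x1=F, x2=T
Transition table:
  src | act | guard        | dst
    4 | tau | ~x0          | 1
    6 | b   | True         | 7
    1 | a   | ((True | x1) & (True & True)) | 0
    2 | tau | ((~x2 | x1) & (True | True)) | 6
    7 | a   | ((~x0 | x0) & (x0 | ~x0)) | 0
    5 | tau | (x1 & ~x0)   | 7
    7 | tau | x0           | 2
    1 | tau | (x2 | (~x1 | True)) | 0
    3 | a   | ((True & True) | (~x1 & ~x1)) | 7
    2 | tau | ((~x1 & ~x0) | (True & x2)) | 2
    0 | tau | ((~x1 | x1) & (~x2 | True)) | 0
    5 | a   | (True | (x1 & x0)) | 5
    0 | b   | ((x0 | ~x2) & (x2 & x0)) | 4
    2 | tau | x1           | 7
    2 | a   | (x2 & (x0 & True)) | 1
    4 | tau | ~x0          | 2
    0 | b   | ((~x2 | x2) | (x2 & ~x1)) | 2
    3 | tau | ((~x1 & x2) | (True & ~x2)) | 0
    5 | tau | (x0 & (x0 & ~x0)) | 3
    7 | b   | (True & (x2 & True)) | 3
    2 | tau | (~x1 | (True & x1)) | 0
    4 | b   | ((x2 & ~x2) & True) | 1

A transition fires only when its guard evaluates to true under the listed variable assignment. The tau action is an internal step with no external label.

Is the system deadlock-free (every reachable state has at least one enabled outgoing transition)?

Reachable = {0,1,2,4}
  0: b→2  b→4  tau→0  [3 exit(s)]
  1: a→0  tau→0  [2 exit(s)]
  2: a→1  tau→0  tau→2  [3 exit(s)]
  4: ∅  [deadlock]
Path to 4: b

Answer: DEADLOCK at state 4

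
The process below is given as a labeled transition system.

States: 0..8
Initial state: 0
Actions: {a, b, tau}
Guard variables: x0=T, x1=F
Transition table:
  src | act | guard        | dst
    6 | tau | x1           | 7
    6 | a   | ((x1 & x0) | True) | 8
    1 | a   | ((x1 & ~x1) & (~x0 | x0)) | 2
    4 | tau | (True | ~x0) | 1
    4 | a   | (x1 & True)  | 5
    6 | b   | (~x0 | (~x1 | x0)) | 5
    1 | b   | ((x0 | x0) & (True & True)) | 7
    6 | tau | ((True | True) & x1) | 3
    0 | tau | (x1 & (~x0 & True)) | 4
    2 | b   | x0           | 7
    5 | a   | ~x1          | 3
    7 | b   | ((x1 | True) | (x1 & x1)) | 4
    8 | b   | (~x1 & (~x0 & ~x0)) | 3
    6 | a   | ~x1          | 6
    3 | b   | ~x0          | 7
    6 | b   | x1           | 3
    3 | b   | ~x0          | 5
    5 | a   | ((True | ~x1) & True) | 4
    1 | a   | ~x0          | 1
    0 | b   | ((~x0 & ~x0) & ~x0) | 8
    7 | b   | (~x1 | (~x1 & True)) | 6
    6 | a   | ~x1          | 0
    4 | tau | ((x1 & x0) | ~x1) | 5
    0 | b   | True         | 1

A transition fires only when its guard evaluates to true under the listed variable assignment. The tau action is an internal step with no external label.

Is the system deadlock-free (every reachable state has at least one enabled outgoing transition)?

Answer: DEADLOCK at state 3

Analysis:
Reachable = {0,1,3,4,5,6,7,8}
  0: b→1  [1 out]
  1: b→7  [1 out]
  3: ∅  [no exit]
  4: tau→1  tau→5  [2 out]
  5: a→3  a→4  [2 out]
  6: a→0  a→6  a→8  b→5  [4 out]
  7: b→4  b→6  [2 out]
  8: ∅  [no exit]
Path to 3: b·b·b·tau·a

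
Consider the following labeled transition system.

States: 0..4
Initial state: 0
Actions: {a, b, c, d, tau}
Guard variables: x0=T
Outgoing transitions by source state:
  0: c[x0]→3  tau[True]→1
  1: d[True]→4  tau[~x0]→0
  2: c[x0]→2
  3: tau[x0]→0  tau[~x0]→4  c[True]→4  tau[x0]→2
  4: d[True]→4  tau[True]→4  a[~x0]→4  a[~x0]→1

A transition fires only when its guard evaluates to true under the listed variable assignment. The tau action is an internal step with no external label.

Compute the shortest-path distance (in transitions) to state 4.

Answer: 2

Working:
BFS to 4:
  Layer 0: {0}
  Layer 1: {1,3}
  Layer 2: {2,4}
depth(4)=2, e.g. c·c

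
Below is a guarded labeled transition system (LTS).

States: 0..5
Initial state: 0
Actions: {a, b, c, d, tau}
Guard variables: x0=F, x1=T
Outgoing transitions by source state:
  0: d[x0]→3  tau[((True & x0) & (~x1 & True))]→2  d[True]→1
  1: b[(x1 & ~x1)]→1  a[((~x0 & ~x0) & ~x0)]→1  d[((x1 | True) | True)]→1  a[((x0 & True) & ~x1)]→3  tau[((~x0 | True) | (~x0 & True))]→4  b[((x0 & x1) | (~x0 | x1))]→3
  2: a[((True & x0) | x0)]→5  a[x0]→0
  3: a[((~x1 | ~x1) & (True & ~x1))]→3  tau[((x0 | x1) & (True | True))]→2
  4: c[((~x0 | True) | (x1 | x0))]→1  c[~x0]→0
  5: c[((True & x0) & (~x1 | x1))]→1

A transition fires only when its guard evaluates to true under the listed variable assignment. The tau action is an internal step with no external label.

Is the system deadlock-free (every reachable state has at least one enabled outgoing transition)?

Answer: DEADLOCK at state 2

Working:
R = {0,1,2,3,4}
  0: d→1  [1 exit(s)]
  1: a→1  b→3  d→1  tau→4  [4 exit(s)]
  2: ∅  [no exit]
  3: tau→2  [1 exit(s)]
  4: c→0  c→1  [2 exit(s)]
Path to 2: d·b·tau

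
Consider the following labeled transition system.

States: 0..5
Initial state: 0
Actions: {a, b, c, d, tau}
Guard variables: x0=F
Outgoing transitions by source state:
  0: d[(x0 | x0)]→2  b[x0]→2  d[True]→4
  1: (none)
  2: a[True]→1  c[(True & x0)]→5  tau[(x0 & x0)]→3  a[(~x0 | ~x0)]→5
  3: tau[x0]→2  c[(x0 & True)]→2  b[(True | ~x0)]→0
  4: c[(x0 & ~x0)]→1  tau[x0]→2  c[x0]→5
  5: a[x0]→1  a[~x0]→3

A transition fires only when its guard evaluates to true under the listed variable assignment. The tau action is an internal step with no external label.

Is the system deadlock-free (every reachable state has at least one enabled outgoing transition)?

Answer: DEADLOCK at state 4

Working:
Reach set: {0,4}
  0: d→4  [deg 1]
  4: ∅  [deadlock]
witness 4: d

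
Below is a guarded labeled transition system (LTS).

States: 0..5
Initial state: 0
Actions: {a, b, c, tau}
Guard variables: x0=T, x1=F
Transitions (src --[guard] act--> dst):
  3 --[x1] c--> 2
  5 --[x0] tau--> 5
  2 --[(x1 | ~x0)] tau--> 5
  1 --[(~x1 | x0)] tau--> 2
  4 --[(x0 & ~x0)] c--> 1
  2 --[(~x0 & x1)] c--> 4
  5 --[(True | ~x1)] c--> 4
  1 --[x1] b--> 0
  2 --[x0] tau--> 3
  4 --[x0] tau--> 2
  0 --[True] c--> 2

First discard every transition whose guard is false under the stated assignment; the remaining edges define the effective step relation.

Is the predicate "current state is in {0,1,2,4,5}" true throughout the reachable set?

Allowed set {0,1,2,4,5}
R = {0,2,3}
  0: ok
  2: ok
  3: outside
reach 3 via c·tau — violates

Answer: INVARIANT VIOLATED at state 3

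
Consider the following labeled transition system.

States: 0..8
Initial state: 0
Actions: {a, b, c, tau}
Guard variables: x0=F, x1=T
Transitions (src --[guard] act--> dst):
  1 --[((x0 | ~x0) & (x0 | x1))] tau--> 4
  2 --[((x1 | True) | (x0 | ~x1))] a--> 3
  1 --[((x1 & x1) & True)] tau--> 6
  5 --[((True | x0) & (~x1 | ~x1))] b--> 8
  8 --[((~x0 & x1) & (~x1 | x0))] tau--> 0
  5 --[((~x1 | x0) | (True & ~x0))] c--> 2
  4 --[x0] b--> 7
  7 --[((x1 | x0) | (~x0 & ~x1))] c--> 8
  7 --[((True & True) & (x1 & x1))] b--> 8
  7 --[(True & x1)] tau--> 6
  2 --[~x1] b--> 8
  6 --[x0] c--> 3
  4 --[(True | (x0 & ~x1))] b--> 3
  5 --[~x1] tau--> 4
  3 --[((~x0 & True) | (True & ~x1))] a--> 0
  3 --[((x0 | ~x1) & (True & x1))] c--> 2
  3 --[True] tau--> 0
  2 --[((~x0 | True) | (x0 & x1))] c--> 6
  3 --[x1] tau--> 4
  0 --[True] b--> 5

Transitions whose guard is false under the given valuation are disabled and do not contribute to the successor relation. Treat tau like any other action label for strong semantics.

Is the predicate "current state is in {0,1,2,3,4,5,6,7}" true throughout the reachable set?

Answer: INVARIANT HOLDS

Working:
Inv-set: {0,1,2,3,4,5,6,7}
Reach set: {0,2,3,4,5,6}
  0: safe
  2: safe
  3: safe
  4: safe
  5: safe
  6: safe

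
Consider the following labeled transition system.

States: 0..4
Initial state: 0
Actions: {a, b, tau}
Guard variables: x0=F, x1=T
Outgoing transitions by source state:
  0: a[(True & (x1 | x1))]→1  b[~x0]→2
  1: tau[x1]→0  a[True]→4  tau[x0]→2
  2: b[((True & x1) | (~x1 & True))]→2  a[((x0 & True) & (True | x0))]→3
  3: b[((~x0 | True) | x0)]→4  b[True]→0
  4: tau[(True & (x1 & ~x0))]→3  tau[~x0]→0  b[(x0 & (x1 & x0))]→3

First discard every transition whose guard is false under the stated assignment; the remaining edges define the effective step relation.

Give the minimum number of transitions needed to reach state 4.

Layered search for 4:
  Layer 0: {0}
  Layer 1: {1,2}
  Layer 2: {4}
4 enters at depth 2; path a·a

Answer: 2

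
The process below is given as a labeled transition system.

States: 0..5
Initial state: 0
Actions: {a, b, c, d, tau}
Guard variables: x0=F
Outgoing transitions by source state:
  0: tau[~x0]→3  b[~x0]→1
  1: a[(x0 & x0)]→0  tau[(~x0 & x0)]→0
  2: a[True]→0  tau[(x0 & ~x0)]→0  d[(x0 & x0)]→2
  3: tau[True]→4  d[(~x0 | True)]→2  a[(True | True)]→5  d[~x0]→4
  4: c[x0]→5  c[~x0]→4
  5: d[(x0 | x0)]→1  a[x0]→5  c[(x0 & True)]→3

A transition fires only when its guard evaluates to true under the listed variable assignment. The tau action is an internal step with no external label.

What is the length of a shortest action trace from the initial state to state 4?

BFS to 4:
  L0 = {0}
  L1 = {1,3}
  L2 = {2,4,5}
first hit 4 at d=2 via tau·d

Answer: 2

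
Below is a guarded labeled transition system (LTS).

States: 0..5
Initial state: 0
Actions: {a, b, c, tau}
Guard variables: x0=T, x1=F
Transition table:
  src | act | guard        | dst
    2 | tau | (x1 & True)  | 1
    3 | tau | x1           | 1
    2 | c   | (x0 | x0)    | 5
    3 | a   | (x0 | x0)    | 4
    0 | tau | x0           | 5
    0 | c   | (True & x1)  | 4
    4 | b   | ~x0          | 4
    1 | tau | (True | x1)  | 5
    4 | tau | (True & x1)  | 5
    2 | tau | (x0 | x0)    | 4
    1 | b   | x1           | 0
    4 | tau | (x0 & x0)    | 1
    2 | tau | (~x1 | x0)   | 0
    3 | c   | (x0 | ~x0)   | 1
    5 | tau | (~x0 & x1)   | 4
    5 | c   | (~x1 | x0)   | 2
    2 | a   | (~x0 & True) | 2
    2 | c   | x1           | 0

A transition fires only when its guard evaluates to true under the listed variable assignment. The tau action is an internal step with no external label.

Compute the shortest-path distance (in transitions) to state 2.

Answer: 2

Working:
BFS to 2:
  L0 = {0}
  L1 = {5}
  L2 = {2}
first hit 2 at d=2 via tau·c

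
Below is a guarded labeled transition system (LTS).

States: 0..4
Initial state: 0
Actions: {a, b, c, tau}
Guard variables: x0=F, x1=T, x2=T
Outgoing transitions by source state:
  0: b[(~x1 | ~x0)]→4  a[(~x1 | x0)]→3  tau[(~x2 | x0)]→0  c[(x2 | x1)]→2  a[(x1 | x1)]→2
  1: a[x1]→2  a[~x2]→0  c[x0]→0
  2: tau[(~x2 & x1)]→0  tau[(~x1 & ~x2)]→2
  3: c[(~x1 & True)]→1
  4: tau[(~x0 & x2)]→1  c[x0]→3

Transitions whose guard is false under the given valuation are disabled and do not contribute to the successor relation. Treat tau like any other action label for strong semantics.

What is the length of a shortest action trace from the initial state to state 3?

Answer: UNREACHABLE

Trace:
Layered search for 3:
  depth 0: {0}
  depth 1: {2,4}
  depth 2: {1}
3 never appears.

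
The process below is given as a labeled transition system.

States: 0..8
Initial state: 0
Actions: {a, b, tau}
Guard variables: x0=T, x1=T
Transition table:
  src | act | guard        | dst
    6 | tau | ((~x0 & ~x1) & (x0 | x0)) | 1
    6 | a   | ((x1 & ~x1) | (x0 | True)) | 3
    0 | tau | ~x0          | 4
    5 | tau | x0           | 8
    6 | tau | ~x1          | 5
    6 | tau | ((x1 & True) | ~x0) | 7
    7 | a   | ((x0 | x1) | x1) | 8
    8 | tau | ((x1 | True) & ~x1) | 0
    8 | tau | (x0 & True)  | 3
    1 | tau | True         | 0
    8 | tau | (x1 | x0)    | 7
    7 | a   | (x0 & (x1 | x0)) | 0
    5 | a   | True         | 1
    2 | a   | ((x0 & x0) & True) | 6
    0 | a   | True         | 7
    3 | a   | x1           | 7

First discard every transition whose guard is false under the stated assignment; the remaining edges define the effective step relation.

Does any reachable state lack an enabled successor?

R = {0,3,7,8}
  0: a→7  [1 out]
  3: a→7  [1 out]
  7: a→0  a→8  [2 out]
  8: tau→3  tau→7  [2 out]

Answer: DEADLOCK-FREE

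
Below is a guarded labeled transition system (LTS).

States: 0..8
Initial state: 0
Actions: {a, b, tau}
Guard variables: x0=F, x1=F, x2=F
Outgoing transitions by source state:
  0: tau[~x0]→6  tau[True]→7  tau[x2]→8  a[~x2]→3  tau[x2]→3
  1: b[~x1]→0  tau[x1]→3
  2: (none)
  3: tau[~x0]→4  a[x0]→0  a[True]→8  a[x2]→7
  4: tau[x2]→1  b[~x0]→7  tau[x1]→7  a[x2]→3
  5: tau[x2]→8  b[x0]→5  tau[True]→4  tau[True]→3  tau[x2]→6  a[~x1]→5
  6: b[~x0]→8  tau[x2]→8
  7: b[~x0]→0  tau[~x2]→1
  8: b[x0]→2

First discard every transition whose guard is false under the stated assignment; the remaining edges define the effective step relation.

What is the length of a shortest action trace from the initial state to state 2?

Layered search for 2:
  L0 = {0}
  L1 = {3,6,7}
  L2 = {1,4,8}
2 never appears.

Answer: UNREACHABLE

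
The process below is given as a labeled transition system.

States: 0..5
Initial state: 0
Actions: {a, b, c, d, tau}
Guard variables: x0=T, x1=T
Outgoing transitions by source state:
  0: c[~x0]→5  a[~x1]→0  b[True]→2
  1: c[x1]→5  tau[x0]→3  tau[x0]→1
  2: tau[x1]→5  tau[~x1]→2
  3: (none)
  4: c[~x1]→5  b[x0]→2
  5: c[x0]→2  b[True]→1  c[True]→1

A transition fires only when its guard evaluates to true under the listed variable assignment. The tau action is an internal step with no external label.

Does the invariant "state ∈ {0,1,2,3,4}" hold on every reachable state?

Answer: INVARIANT VIOLATED at state 5

Trace:
Safe = {0,1,2,3,4}
Reachable = {0,1,2,3,5}
  0: ok
  1: ok
  2: ok
  3: ok
  5: VIOLATES
counterexample path to 5: b·tau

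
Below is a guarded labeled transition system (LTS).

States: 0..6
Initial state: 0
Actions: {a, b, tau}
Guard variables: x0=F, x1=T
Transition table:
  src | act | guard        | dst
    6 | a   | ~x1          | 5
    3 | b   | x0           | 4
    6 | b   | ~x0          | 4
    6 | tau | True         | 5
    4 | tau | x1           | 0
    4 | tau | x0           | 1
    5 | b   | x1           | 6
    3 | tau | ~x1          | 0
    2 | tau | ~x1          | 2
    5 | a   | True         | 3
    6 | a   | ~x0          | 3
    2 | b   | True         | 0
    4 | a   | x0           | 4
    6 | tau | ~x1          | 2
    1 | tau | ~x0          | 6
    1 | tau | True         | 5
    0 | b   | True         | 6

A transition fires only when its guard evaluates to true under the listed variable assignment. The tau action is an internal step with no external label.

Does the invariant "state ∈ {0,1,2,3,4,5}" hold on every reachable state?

Inv-set: {0,1,2,3,4,5}
R = {0,3,4,5,6}
  0: ok
  3: ok
  4: ok
  5: ok
  6: VIOLATES
witness against invariant: b → 6

Answer: INVARIANT VIOLATED at state 6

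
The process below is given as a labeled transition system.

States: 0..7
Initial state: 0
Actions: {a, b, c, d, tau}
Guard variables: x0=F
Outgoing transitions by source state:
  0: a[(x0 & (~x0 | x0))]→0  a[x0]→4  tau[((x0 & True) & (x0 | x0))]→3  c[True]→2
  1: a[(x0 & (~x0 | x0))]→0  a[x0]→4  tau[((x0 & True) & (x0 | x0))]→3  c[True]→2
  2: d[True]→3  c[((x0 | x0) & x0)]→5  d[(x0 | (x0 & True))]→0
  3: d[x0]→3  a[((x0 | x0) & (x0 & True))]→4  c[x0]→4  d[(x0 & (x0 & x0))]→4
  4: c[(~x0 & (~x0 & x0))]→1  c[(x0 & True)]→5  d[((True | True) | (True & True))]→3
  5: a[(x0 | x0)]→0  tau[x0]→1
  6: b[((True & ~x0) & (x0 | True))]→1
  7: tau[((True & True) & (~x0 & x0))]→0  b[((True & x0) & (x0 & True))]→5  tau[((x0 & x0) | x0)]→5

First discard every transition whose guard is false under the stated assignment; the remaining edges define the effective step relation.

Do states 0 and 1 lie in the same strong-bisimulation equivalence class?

Answer: BISIMILAR

Analysis:
Compute ~ classes (split until stable):
  P[0] = {{0,1,2,3,4,5,6,7}}
  P[1] = {{0,1},{2,4},{3,5,7},{6}}
Fixed point at round 2; 4 class(es).
class of 0: {0,1}; class of 1: {0,1}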